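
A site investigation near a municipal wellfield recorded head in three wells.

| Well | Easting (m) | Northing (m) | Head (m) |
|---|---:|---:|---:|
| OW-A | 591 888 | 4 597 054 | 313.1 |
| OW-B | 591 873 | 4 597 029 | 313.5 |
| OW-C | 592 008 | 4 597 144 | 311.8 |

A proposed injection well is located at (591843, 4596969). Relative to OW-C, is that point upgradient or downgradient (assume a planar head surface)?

upgradient

Taking OW-A as reference: OW-B−OW-A = (-15, -25, +0.4); OW-C−OW-A = (120, 90, -1.3).
Determinant of the coordinate differences = (-15)·90 − 120·(-25) = 1650.
∂h/∂x = [(+0.4)·90 − (-1.3)·(-25)] / 1650 = +0.002121
∂h/∂y = [(-15)·(-1.3) − 120·(+0.4)] / 1650 = -0.01727
Head at (591843, 4596969) = 313.1 + (+0.002121)·(-45) + (-0.01727)·(-85) = 314.47 m.
That is higher than the 311.8 m at OW-C, so the point is upgradient.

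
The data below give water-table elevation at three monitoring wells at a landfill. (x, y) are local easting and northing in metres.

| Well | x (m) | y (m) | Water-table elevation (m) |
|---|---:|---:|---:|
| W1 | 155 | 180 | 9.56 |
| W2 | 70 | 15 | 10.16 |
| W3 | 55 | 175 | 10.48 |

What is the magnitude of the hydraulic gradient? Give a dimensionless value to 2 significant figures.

0.0093

Taking W1 as reference: W2−W1 = (-85, -165, +0.60); W3−W1 = (-100, -5, +0.92).
Determinant of the coordinate differences = (-85)·(-5) − (-100)·(-165) = -16075.
∂h/∂x = [(+0.60)·(-5) − (+0.92)·(-165)] / -16075 = -0.009257
∂h/∂y = [(-85)·(+0.92) − (-100)·(+0.60)] / -16075 = +0.001132
|∇h| = √(-0.009257² + 0.001132²) = 0.009326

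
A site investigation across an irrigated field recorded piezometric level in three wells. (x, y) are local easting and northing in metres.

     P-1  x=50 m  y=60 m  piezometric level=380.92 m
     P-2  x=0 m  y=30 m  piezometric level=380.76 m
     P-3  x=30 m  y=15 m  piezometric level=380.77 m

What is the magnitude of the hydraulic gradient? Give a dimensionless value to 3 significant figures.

0.00308

Taking P-1 as reference: P-2−P-1 = (-50, -30, -0.16); P-3−P-1 = (-20, -45, -0.15).
Solve a·Δx + b·Δy = Δh: det = (-50)·(-45) − (-20)·(-30) = 1650.
∂h/∂x = [(-0.16)·(-45) − (-0.15)·(-30)] / 1650 = +0.001636
∂h/∂y = [(-50)·(-0.15) − (-20)·(-0.16)] / 1650 = +0.002606
|∇h| = √(0.001636² + 0.002606²) = 0.003077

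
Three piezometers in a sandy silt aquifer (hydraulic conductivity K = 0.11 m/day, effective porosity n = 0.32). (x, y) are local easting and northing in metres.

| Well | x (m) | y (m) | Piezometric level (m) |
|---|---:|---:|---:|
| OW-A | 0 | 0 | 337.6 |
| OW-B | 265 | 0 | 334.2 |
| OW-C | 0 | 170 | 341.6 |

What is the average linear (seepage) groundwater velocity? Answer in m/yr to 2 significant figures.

3.4 m/yr

∂h/∂x = (334.2 − 337.6) / (265 − 0) = -0.01283
∂h/∂y = (341.6 − 337.6) / (170 − 0) = +0.02353
|∇h| = √(-0.01283² + 0.02353²) = 0.0268
Seepage velocity v = K·i/n = 0.11 × 0.0268 / 0.32 = 0.009213 m/day = 3.365 m/yr.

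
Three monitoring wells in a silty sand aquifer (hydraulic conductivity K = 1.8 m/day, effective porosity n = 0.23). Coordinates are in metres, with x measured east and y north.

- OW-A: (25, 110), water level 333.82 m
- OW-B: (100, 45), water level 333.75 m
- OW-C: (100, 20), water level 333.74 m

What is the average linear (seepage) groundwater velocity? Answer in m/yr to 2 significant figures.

2.0 m/yr

Three-point gradient (reference OW-A): Δ to OW-B = (75, -65, -0.07), Δ to OW-C = (75, -90, -0.08).
∂h/∂x = -0.0005867, ∂h/∂y = +0.0004000 (det = -1875).
|∇h| = √(-0.0005867² + 0.0004000²) = 0.0007101
Seepage velocity v = K·i/n = 1.8 × 0.0007101 / 0.23 = 0.005557 m/day = 2.03 m/yr.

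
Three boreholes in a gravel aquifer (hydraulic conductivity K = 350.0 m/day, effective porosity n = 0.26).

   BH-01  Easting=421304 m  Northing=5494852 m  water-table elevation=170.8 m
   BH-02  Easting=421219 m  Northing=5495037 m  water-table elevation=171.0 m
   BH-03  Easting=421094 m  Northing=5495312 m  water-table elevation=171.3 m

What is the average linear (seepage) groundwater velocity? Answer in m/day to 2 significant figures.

Three-point gradient (reference BH-01): Δ to BH-02 = (-85, 185, +0.2), Δ to BH-03 = (-210, 460, +0.5).
∂h/∂x = +0.002000, ∂h/∂y = +0.002000 (det = -250).
|∇h| = √(0.002000² + 0.002000²) = 0.002828
Seepage velocity v = K·i/n = 350.0 × 0.002828 / 0.26 = 3.807 m/day.

3.8 m/day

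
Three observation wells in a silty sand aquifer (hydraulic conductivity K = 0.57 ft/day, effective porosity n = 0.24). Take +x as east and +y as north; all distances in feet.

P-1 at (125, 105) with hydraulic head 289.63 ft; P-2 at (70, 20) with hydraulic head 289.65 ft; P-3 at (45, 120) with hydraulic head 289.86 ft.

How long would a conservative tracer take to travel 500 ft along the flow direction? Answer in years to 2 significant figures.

Taking P-1 as reference: P-2−P-1 = (-55, -85, +0.02); P-3−P-1 = (-80, 15, +0.23).
Solve a·Δx + b·Δy = Δh: det = (-55)·15 − (-80)·(-85) = -7625.
∂h/∂x = [(+0.02)·15 − (+0.23)·(-85)] / -7625 = -0.002603
∂h/∂y = [(-55)·(+0.23) − (-80)·(+0.02)] / -7625 = +0.001449
|∇h| = √(-0.002603² + 0.001449²) = 0.002979
Seepage velocity v = K·i/n = 0.57 × 0.002979 / 0.24 = 0.007075 ft/day.
t = 500 / 0.007075 = 7.067e+04 days = 193 years.

190 years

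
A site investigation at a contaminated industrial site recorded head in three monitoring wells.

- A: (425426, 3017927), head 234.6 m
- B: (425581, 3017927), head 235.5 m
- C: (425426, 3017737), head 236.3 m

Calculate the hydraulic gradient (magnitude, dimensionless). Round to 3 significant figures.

∂h/∂x = (235.5 − 234.6) / (425581 − 425426) = +0.005806
∂h/∂y = (236.3 − 234.6) / (3017737 − 3017927) = -0.008947
|∇h| = √(0.005806² + -0.008947²) = 0.01067

0.0107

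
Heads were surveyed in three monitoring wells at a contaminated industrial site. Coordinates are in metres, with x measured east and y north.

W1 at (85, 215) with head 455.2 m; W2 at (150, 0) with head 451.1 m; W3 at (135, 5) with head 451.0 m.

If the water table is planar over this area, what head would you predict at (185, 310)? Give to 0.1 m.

458.9 m

Three-point gradient (reference W1): Δ to W2 = (65, -215, -4.1), Δ to W3 = (50, -210, -4.2).
∂h/∂x = +0.01448, ∂h/∂y = +0.02345 (det = -2900).
h(185, 310) = 455.2 + (+0.01448)·(100) + (+0.02345)·(95) = 455.2 +1.448 +2.228 = 458.876 m.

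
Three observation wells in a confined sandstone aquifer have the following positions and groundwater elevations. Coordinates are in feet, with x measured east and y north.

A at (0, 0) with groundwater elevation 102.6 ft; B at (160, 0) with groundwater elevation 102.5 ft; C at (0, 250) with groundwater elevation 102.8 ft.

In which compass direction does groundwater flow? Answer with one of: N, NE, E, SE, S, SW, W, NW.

∂h/∂x = (102.5 − 102.6) / (160 − 0) = -0.0006250
∂h/∂y = (102.8 − 102.6) / (250 − 0) = +0.0008000
Flow = −∇h = (+0.0006250 east, -0.0008000 north), which points southeast.

SE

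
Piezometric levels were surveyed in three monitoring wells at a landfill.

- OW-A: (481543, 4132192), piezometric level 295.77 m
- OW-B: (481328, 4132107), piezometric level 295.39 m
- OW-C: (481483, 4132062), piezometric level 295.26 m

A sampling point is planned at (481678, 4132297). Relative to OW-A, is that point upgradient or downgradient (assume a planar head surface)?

upgradient

Taking OW-A as reference: OW-B−OW-A = (-215, -85, -0.38); OW-C−OW-A = (-60, -130, -0.51).
Solve a·Δx + b·Δy = Δh: det = (-215)·(-130) − (-60)·(-85) = 22850.
∂h/∂x = [(-0.38)·(-130) − (-0.51)·(-85)] / 22850 = +0.0002648
∂h/∂y = [(-215)·(-0.51) − (-60)·(-0.38)] / 22850 = +0.003801
Head at (481678, 4132297) = 295.77 + (+0.0002648)·(135) + (+0.003801)·(105) = 296.20 m.
That is higher than the 295.77 m at OW-A, so the point is upgradient.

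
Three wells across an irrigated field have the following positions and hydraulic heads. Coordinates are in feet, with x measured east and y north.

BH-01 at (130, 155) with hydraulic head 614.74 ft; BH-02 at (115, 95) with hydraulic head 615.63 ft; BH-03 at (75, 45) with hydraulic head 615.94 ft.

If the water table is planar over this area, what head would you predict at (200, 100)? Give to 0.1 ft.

616.9 ft

Differences from BH-01: to BH-02 (Δx, Δy, Δh) = (-15, -60, +0.89); to BH-03 = (-55, -110, +1.20).
Solve a·Δx + b·Δy = Δh: det = (-15)·(-110) − (-55)·(-60) = -1650.
∂h/∂x = [(+0.89)·(-110) − (+1.20)·(-60)] / -1650 = +0.01570
∂h/∂y = [(-15)·(+1.20) − (-55)·(+0.89)] / -1650 = -0.01876
h(200, 100) = 614.74 + (+0.01570)·(70) + (-0.01876)·(-55) = 614.74 +1.099 +1.032 = 616.870 ft.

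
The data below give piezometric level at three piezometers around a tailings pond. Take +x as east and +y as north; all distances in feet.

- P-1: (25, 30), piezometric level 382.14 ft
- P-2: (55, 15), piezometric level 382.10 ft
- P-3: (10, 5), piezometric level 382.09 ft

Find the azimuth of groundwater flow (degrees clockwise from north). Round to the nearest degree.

With h = a·x + b·y + c and P-1 as origin, the differences give:
  30·a + (-15)·b = -0.04
  (-15)·a + (-25)·b = -0.05
Eliminate b (×(-25) and ×(-15), subtract): -975·a = 0.250 → a = ∂h/∂x = -0.0002564
Back-substitute: b = ∂h/∂y = +0.002154.
Flow direction (−∇h) has components (+0.0002564 E, -0.002154 N).
Azimuth = atan2(E, N) = atan2(+0.0002564, -0.002154) = 173.2° ≈ 173°.

173°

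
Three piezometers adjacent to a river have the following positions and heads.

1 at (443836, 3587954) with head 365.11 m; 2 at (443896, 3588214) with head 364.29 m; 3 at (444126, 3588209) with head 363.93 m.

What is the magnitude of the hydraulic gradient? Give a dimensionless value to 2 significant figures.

0.0032

Differences from 1: to 2 (Δx, Δy, Δh) = (60, 260, -0.82); to 3 = (290, 255, -1.18).
Determinant of the coordinate differences = 60·255 − 290·260 = -60100.
∂h/∂x = [(-0.82)·255 − (-1.18)·260] / -60100 = -0.001626
∂h/∂y = [60·(-1.18) − 290·(-0.82)] / -60100 = -0.002779
|∇h| = √(-0.001626² + -0.002779²) = 0.00322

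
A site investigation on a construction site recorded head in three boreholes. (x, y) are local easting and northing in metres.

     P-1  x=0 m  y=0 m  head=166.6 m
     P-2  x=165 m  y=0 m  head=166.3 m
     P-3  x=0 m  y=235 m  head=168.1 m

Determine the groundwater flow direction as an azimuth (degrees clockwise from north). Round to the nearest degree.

∂h/∂x = (166.3 − 166.6) / (165 − 0) = -0.001818
∂h/∂y = (168.1 − 166.6) / (235 − 0) = +0.006383
Flow direction (−∇h) has components (+0.001818 E, -0.006383 N).
Azimuth = atan2(E, N) = atan2(+0.001818, -0.006383) = 164.1° ≈ 164°.

164°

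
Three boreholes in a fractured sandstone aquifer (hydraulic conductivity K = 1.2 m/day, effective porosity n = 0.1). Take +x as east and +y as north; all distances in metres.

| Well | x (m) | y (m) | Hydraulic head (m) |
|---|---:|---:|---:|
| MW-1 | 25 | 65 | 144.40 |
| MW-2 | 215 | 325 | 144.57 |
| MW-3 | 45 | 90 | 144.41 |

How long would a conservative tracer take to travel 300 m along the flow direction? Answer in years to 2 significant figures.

Taking MW-1 as reference: MW-2−MW-1 = (190, 260, +0.17); MW-3−MW-1 = (20, 25, +0.01).
Solve a·Δx + b·Δy = Δh: det = 190·25 − 20·260 = -450.
∂h/∂x = [(+0.17)·25 − (+0.01)·260] / -450 = -0.003667
∂h/∂y = [190·(+0.01) − 20·(+0.17)] / -450 = +0.003333
|∇h| = √(-0.003667² + 0.003333²) = 0.004955
Seepage velocity v = K·i/n = 1.2 × 0.004955 / 0.1 = 0.05946 m/day.
t = 300 / 0.05946 = 5045 days = 13.8 years.

14 years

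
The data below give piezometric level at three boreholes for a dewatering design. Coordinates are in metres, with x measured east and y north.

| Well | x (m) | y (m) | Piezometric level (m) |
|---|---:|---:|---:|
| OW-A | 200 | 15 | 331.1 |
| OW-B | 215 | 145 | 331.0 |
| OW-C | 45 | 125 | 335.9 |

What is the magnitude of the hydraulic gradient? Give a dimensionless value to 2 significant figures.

0.029

Three-point gradient (reference OW-A): Δ to OW-B = (15, 130, -0.1), Δ to OW-C = (-155, 110, +4.8).
∂h/∂x = -0.02913, ∂h/∂y = +0.002592 (det = 21800).
|∇h| = √(-0.02913² + 0.002592²) = 0.02925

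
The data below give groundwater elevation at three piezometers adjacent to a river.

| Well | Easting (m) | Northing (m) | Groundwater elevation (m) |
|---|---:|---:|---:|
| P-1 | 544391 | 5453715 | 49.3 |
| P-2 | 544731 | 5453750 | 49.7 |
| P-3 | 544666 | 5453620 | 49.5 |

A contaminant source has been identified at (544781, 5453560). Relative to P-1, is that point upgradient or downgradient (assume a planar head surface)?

upgradient

Taking P-1 as reference: P-2−P-1 = (340, 35, +0.4); P-3−P-1 = (275, -95, +0.2).
Determinant of the coordinate differences = 340·(-95) − 275·35 = -41925.
∂h/∂x = [(+0.4)·(-95) − (+0.2)·35] / -41925 = +0.001073
∂h/∂y = [340·(+0.2) − 275·(+0.4)] / -41925 = +0.001002
Head at (544781, 5453560) = 49.3 + (+0.001073)·(390) + (+0.001002)·(-155) = 49.56 m.
That is higher than the 49.3 m at P-1, so the point is upgradient.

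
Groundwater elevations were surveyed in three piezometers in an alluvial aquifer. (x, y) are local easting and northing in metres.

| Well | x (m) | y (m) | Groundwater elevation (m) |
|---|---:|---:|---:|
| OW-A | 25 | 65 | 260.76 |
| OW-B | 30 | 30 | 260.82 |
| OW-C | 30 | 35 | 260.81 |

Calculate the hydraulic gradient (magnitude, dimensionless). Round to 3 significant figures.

0.00283

Differences from OW-A: to OW-B (Δx, Δy, Δh) = (5, -35, +0.06); to OW-C = (5, -30, +0.05).
Determinant of the coordinate differences = 5·(-30) − 5·(-35) = 25.
∂h/∂x = [(+0.06)·(-30) − (+0.05)·(-35)] / 25 = -0.002000
∂h/∂y = [5·(+0.05) − 5·(+0.06)] / 25 = -0.002000
|∇h| = √(-0.002000² + -0.002000²) = 0.002828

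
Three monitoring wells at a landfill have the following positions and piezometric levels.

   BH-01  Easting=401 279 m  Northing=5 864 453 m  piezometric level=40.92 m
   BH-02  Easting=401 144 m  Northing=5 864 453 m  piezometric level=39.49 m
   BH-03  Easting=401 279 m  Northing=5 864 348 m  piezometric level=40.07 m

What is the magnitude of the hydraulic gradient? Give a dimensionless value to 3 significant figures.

∂h/∂x = (39.49 − 40.92) / (401144 − 401279) = +0.01059
∂h/∂y = (40.07 − 40.92) / (5864348 − 5864453) = +0.008095
|∇h| = √(0.01059² + 0.008095²) = 0.01333

0.0133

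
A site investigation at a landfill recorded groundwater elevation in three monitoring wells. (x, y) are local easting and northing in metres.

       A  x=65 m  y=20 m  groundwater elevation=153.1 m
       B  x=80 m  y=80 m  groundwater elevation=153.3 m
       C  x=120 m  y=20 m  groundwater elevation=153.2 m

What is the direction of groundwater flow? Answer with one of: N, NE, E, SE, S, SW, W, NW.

SW

Differences from A: to B (Δx, Δy, Δh) = (15, 60, +0.2); to C = (55, 0, +0.1).
Determinant of the coordinate differences = 15·0 − 55·60 = -3300.
∂h/∂x = [(+0.2)·0 − (+0.1)·60] / -3300 = +0.001818
∂h/∂y = [15·(+0.1) − 55·(+0.2)] / -3300 = +0.002879
Flow = −∇h = (-0.001818 east, -0.002879 north), which points southwest.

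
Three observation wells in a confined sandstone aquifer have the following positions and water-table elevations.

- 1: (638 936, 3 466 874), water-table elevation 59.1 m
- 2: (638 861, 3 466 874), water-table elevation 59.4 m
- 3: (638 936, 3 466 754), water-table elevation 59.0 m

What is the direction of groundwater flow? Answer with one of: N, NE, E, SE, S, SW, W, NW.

E

∂h/∂x = (59.4 − 59.1) / (638861 − 638936) = -0.004000
∂h/∂y = (59.0 − 59.1) / (3466754 − 3466874) = +0.0008333
Flow = −∇h = (+0.004000 east, -0.0008333 north), which points east.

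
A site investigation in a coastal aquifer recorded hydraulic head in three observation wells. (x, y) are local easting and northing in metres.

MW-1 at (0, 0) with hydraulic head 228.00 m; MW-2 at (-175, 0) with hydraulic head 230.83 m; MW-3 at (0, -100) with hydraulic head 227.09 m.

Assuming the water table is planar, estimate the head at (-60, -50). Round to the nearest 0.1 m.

∂h/∂x = (230.83 − 228.00) / (-175 − 0) = -0.01617
∂h/∂y = (227.09 − 228.00) / (-100 − 0) = +0.009100
h(-60, -50) = 228.00 + (-0.01617)·(-60) + (+0.009100)·(-50) = 228.00 +0.970 -0.455 = 228.515 m.

228.5 m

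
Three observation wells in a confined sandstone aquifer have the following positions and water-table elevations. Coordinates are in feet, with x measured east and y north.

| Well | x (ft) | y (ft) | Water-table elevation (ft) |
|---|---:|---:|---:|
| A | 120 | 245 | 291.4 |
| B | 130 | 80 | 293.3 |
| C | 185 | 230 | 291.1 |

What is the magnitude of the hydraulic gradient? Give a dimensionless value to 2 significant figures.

With h = a·x + b·y + c and A as origin, the differences give:
  10·a + (-165)·b = +1.9
  65·a + (-15)·b = -0.3
Eliminate b (×(-15) and ×(-165), subtract): 10575·a = -78.00 → a = ∂h/∂x = -0.007376
Back-substitute: b = ∂h/∂y = -0.01196.
|∇h| = √(-0.007376² + -0.01196²) = 0.01405

0.014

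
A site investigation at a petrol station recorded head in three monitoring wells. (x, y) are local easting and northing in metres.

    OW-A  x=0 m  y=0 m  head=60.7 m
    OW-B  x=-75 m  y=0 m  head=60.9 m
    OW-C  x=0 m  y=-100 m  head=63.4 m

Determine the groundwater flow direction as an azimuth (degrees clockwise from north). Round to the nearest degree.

∂h/∂x = (60.9 − 60.7) / (-75 − 0) = -0.002667
∂h/∂y = (63.4 − 60.7) / (-100 − 0) = -0.02700
Flow direction (−∇h) has components (+0.002667 E, +0.02700 N).
Azimuth = atan2(E, N) = atan2(+0.002667, +0.02700) = 5.6° ≈ 006°.

006°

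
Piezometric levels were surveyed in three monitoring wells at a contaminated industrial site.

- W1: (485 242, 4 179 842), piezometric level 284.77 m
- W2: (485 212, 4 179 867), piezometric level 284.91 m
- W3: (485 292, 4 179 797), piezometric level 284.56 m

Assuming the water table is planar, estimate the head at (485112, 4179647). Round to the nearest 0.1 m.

287.5 m

Taking W1 as reference: W2−W1 = (-30, 25, +0.14); W3−W1 = (50, -45, -0.21).
Determinant of the coordinate differences = (-30)·(-45) − 50·25 = 100.
∂h/∂x = [(+0.14)·(-45) − (-0.21)·25] / 100 = -0.01050
∂h/∂y = [(-30)·(-0.21) − 50·(+0.14)] / 100 = -0.007000
h(485112, 4179647) = 284.77 + (-0.01050)·(-130) + (-0.007000)·(-195) = 284.77 +1.365 +1.365 = 287.500 m.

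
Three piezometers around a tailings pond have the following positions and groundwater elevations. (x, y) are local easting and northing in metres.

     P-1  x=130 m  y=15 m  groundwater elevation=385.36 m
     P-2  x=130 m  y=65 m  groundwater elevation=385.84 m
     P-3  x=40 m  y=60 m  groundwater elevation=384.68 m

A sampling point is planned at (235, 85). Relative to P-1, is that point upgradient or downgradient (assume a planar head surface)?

With h = a·x + b·y + c and P-1 as origin, the differences give:
  0·a + 50·b = +0.48
  (-90)·a + 45·b = -0.68
Eliminate b (×45 and ×50, subtract): 4500·a = 55.600 → a = ∂h/∂x = +0.01236
Back-substitute: b = ∂h/∂y = +0.009600.
Head at (235, 85) = 385.36 + (+0.01236)·(105) + (+0.009600)·(70) = 387.33 m.
That is higher than the 385.36 m at P-1, so the point is upgradient.

upgradient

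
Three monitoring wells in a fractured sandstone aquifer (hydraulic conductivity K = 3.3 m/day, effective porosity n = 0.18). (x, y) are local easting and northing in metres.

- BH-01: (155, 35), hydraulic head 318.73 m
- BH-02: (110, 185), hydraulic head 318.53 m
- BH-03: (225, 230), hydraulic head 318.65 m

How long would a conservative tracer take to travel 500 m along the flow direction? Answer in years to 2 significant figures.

45 years

Taking BH-01 as reference: BH-02−BH-01 = (-45, 150, -0.20); BH-03−BH-01 = (70, 195, -0.08).
Solve a·Δx + b·Δy = Δh: det = (-45)·195 − 70·150 = -19275.
∂h/∂x = [(-0.20)·195 − (-0.08)·150] / -19275 = +0.001401
∂h/∂y = [(-45)·(-0.08) − 70·(-0.20)] / -19275 = -0.0009131
|∇h| = √(0.001401² + -0.0009131²) = 0.001672
Seepage velocity v = K·i/n = 3.3 × 0.001672 / 0.18 = 0.03065 m/day.
t = 500 / 0.03065 = 1.631e+04 days = 44.7 years.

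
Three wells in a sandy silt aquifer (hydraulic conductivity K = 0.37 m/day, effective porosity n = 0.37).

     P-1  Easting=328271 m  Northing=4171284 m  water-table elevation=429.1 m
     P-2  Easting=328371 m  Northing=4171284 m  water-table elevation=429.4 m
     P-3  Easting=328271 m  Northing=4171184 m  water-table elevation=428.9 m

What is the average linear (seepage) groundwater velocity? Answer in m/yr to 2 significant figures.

∂h/∂x = (429.4 − 429.1) / (328371 − 328271) = +0.003000
∂h/∂y = (428.9 − 429.1) / (4171184 − 4171284) = +0.002000
|∇h| = √(0.003000² + 0.002000²) = 0.003606
Seepage velocity v = K·i/n = 0.37 × 0.003606 / 0.37 = 0.003606 m/day = 1.317 m/yr.

1.3 m/yr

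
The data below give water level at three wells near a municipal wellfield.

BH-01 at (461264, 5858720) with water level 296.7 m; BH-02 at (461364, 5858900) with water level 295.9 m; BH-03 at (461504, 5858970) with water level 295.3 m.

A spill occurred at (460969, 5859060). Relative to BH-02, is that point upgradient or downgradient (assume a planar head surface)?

upgradient

Taking BH-01 as reference: BH-02−BH-01 = (100, 180, -0.8); BH-03−BH-01 = (240, 250, -1.4).
Determinant of the coordinate differences = 100·250 − 240·180 = -18200.
∂h/∂x = [(-0.8)·250 − (-1.4)·180] / -18200 = -0.002857
∂h/∂y = [100·(-1.4) − 240·(-0.8)] / -18200 = -0.002857
Head at (460969, 5859060) = 296.7 + (-0.002857)·(-295) + (-0.002857)·(340) = 296.57 m.
That is higher than the 295.9 m at BH-02, so the point is upgradient.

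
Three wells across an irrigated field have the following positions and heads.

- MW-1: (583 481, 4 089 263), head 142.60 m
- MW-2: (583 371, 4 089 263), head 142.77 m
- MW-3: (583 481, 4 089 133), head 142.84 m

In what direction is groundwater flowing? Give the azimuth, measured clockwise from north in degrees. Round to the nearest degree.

040°

∂h/∂x = (142.77 − 142.60) / (583371 − 583481) = -0.001545
∂h/∂y = (142.84 − 142.60) / (4089133 − 4089263) = -0.001846
Flow direction (−∇h) has components (+0.001545 E, +0.001846 N).
Azimuth = atan2(E, N) = atan2(+0.001545, +0.001846) = 39.9° ≈ 040°.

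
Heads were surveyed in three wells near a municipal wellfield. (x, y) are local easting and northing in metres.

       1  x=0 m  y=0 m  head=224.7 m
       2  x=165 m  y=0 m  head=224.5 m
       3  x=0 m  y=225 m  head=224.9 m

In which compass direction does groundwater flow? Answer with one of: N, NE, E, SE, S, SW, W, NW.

∂h/∂x = (224.5 − 224.7) / (165 − 0) = -0.001212
∂h/∂y = (224.9 − 224.7) / (225 − 0) = +0.0008889
Flow = −∇h = (+0.001212 east, -0.0008889 north), which points southeast.

SE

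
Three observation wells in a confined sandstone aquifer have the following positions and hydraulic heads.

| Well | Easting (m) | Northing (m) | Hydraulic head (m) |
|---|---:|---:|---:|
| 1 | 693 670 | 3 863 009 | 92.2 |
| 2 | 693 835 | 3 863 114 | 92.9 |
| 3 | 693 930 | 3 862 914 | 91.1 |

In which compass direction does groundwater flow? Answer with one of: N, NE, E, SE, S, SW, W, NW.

S

Differences from 1: to 2 (Δx, Δy, Δh) = (165, 105, +0.7); to 3 = (260, -95, -1.1).
Solve a·Δx + b·Δy = Δh: det = 165·(-95) − 260·105 = -42975.
∂h/∂x = [(+0.7)·(-95) − (-1.1)·105] / -42975 = -0.001140
∂h/∂y = [165·(-1.1) − 260·(+0.7)] / -42975 = +0.008458
Flow = −∇h = (+0.001140 east, -0.008458 north), which points south.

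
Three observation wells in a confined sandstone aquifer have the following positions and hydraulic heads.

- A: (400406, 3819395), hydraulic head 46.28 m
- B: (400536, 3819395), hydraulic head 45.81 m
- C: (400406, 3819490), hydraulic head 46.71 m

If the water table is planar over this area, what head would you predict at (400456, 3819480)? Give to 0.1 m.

∂h/∂x = (45.81 − 46.28) / (400536 − 400406) = -0.003615
∂h/∂y = (46.71 − 46.28) / (3819490 − 3819395) = +0.004526
h(400456, 3819480) = 46.28 + (-0.003615)·(50) + (+0.004526)·(85) = 46.28 -0.181 +0.385 = 46.484 m.

46.5 m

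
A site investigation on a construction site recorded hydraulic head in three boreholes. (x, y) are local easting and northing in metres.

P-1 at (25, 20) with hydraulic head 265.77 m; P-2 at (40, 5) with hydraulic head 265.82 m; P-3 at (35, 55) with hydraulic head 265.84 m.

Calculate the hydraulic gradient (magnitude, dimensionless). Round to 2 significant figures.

With h = a·x + b·y + c and P-1 as origin, the differences give:
  15·a + (-15)·b = +0.05
  10·a + 35·b = +0.07
Eliminate b (×35 and ×(-15), subtract): 675·a = 2.800 → a = ∂h/∂x = +0.004148
Back-substitute: b = ∂h/∂y = +0.0008148.
|∇h| = √(0.004148² + 0.0008148²) = 0.004227

0.0042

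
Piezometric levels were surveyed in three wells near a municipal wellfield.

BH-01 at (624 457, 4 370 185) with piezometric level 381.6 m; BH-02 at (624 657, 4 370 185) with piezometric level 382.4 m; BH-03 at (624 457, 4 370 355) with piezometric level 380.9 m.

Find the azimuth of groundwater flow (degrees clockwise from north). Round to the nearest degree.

∂h/∂x = (382.4 − 381.6) / (624657 − 624457) = +0.004000
∂h/∂y = (380.9 − 381.6) / (4370355 − 4370185) = -0.004118
Flow direction (−∇h) has components (-0.004000 E, +0.004118 N).
Azimuth = atan2(E, N) = atan2(-0.004000, +0.004118) = 315.8° ≈ 316°.

316°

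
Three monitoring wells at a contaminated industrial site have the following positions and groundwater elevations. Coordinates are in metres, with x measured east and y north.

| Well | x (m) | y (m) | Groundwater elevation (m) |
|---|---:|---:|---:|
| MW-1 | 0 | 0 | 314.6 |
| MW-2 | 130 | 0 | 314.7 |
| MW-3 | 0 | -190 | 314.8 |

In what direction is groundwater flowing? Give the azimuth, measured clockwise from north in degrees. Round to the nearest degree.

∂h/∂x = (314.7 − 314.6) / (130 − 0) = +0.0007692
∂h/∂y = (314.8 − 314.6) / (-190 − 0) = -0.001053
Flow direction (−∇h) has components (-0.0007692 E, +0.001053 N).
Azimuth = atan2(E, N) = atan2(-0.0007692, +0.001053) = 323.8° ≈ 324°.

324°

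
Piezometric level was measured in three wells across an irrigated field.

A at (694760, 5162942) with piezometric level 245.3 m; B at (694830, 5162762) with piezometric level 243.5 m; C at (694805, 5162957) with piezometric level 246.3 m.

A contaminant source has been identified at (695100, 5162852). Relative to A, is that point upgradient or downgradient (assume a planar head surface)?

Differences from A: to B (Δx, Δy, Δh) = (70, -180, -1.8); to C = (45, 15, +1.0).
Solve a·Δx + b·Δy = Δh: det = 70·15 − 45·(-180) = 9150.
∂h/∂x = [(-1.8)·15 − (+1.0)·(-180)] / 9150 = +0.01672
∂h/∂y = [70·(+1.0) − 45·(-1.8)] / 9150 = +0.01650
Head at (695100, 5162852) = 245.3 + (+0.01672)·(340) + (+0.01650)·(-90) = 249.50 m.
That is higher than the 245.3 m at A, so the point is upgradient.

upgradient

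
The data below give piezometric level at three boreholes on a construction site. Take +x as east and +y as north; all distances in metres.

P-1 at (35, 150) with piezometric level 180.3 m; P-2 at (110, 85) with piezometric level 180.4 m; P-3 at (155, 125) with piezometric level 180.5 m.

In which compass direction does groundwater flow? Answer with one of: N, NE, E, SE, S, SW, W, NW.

With h = a·x + b·y + c and P-1 as origin, the differences give:
  75·a + (-65)·b = +0.1
  120·a + (-25)·b = +0.2
Eliminate b (×(-25) and ×(-65), subtract): 5925·a = 10.50 → a = ∂h/∂x = +0.001772
Back-substitute: b = ∂h/∂y = +0.0005063.
Flow = −∇h = (-0.001772 east, -0.0005063 north), which points west.

W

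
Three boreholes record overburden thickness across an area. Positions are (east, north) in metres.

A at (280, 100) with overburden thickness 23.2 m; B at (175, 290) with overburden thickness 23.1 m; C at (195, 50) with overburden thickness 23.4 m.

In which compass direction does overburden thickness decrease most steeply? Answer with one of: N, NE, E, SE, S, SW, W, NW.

Taking A as reference: B−A = (-105, 190, -0.1); C−A = (-85, -50, +0.2).
Determinant of the coordinate differences = (-105)·(-50) − (-85)·190 = 21400.
∂d/∂x = [(-0.1)·(-50) − (+0.2)·190] / 21400 = -0.001542
∂d/∂y = [(-105)·(+0.2) − (-85)·(-0.1)] / 21400 = -0.001379
Steepest decrease is along −∇f = (+0.001542 E, +0.001379 N) → northeast.

NE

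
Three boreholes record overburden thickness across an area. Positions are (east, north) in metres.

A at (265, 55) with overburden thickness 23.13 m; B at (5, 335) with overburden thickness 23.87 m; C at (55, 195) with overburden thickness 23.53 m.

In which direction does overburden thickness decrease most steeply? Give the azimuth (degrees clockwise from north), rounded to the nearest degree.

171°

With d = a·x + b·y + c and A as origin, the differences give:
  (-260)·a + 280·b = +0.74
  (-210)·a + 140·b = +0.40
Eliminate b (×140 and ×280, subtract): 22400·a = -8.400 → a = ∂d/∂x = -0.0003750
Back-substitute: b = ∂d/∂y = +0.002295.
Steepest decrease is along −∇f: components (+0.0003750 E, -0.002295 N).
Azimuth = atan2(+0.0003750, -0.002295) = 170.7° ≈ 171°.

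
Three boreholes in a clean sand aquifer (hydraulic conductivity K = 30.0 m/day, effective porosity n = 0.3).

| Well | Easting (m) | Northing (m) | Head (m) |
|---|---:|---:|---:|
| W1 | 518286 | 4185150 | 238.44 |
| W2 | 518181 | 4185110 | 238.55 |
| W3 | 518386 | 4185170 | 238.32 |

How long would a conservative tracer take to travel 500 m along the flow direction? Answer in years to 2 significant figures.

Differences from W1: to W2 (Δx, Δy, Δh) = (-105, -40, +0.11); to W3 = (100, 20, -0.12).
Determinant of the coordinate differences = (-105)·20 − 100·(-40) = 1900.
∂h/∂x = [(+0.11)·20 − (-0.12)·(-40)] / 1900 = -0.001368
∂h/∂y = [(-105)·(-0.12) − 100·(+0.11)] / 1900 = +0.0008421
|∇h| = √(-0.001368² + 0.0008421²) = 0.001606
Seepage velocity v = K·i/n = 30.0 × 0.001606 / 0.3 = 0.1606 m/day.
t = 500 / 0.1606 = 3113 days = 8.52 years.

8.5 years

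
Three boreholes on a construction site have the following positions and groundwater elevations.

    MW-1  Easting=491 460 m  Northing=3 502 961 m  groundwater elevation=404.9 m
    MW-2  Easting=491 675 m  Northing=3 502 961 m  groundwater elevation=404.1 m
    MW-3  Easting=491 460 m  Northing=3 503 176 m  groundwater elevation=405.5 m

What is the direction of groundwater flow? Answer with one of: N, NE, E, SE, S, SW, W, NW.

SE

∂h/∂x = (404.1 − 404.9) / (491675 − 491460) = -0.003721
∂h/∂y = (405.5 − 404.9) / (3503176 − 3502961) = +0.002791
Flow = −∇h = (+0.003721 east, -0.002791 north), which points southeast.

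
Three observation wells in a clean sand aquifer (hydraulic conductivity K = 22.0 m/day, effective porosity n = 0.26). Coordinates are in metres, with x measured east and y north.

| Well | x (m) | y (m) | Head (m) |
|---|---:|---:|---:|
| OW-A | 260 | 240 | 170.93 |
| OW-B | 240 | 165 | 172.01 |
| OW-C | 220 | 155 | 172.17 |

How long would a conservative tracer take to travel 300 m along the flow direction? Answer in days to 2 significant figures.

Differences from OW-A: to OW-B (Δx, Δy, Δh) = (-20, -75, +1.08); to OW-C = (-40, -85, +1.24).
Solve a·Δx + b·Δy = Δh: det = (-20)·(-85) − (-40)·(-75) = -1300.
∂h/∂x = [(+1.08)·(-85) − (+1.24)·(-75)] / -1300 = -0.0009231
∂h/∂y = [(-20)·(+1.24) − (-40)·(+1.08)] / -1300 = -0.01415
|∇h| = √(-0.0009231² + -0.01415²) = 0.01418
Seepage velocity v = K·i/n = 22.0 × 0.01418 / 0.26 = 1.2 m/day.
t = 300 / 1.2 = 250 days.

250 days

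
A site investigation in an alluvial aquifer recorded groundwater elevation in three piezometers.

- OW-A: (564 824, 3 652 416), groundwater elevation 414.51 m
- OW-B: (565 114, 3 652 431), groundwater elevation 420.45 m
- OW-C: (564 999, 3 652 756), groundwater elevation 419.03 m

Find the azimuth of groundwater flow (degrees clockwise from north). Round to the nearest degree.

Taking OW-A as reference: OW-B−OW-A = (290, 15, +5.94); OW-C−OW-A = (175, 340, +4.52).
Determinant of the coordinate differences = 290·340 − 175·15 = 95975.
∂h/∂x = [(+5.94)·340 − (+4.52)·15] / 95975 = +0.02034
∂h/∂y = [290·(+4.52) − 175·(+5.94)] / 95975 = +0.002827
Flow direction (−∇h) has components (-0.02034 E, -0.002827 N).
Azimuth = atan2(E, N) = atan2(-0.02034, -0.002827) = 262.1° ≈ 262°.

262°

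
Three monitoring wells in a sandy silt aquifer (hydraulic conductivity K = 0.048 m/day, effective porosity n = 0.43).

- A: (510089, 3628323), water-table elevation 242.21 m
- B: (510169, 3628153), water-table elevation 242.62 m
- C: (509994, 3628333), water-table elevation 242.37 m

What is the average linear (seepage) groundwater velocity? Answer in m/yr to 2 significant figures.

Three-point gradient (reference A): Δ to B = (80, -170, +0.41), Δ to C = (-95, 10, +0.16).
∂h/∂x = -0.002039, ∂h/∂y = -0.003371 (det = -15350).
|∇h| = √(-0.002039² + -0.003371²) = 0.00394
Seepage velocity v = K·i/n = 0.048 × 0.00394 / 0.43 = 0.0004398 m/day = 0.1606 m/yr.

0.16 m/yr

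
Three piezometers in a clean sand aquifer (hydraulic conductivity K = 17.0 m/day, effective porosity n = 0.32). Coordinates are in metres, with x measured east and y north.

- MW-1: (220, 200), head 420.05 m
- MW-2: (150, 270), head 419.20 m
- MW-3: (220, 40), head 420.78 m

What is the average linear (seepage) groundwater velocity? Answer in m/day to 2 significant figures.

With h = a·x + b·y + c and MW-1 as origin, the differences give:
  (-70)·a + 70·b = -0.85
  0·a + (-160)·b = +0.73
Eliminate b (×(-160) and ×70, subtract): 11200·a = 84.900 → a = ∂h/∂x = +0.007580
Back-substitute: b = ∂h/∂y = -0.004562.
|∇h| = √(0.007580² + -0.004562²) = 0.008847
Seepage velocity v = K·i/n = 17.0 × 0.008847 / 0.32 = 0.47 m/day.

0.47 m/day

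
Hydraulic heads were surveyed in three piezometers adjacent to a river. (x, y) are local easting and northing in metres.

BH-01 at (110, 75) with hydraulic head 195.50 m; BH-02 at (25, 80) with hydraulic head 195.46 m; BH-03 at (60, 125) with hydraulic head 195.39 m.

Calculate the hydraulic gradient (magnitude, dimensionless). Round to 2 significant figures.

Three-point gradient (reference BH-01): Δ to BH-02 = (-85, 5, -0.04), Δ to BH-03 = (-50, 50, -0.11).
∂h/∂x = +0.0003625, ∂h/∂y = -0.001838 (det = -4000).
|∇h| = √(0.0003625² + -0.001838²) = 0.001873

0.0019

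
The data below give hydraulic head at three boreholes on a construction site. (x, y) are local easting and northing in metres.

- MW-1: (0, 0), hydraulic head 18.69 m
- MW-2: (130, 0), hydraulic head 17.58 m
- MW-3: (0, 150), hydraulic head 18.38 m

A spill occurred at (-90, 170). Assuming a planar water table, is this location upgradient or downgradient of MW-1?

upgradient

∂h/∂x = (17.58 − 18.69) / (130 − 0) = -0.008538
∂h/∂y = (18.38 − 18.69) / (150 − 0) = -0.002067
Head at (-90, 170) = 18.69 + (-0.008538)·(-90) + (-0.002067)·(170) = 19.11 m.
That is higher than the 18.69 m at MW-1, so the point is upgradient.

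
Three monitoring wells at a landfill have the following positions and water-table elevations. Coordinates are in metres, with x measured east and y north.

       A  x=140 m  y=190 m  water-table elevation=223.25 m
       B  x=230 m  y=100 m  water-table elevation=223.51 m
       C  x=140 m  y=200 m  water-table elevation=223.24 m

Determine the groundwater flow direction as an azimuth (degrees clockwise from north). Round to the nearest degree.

With h = a·x + b·y + c and A as origin, the differences give:
  90·a + (-90)·b = +0.26
  0·a + 10·b = -0.01
Eliminate b (×10 and ×(-90), subtract): 900·a = 1.700 → a = ∂h/∂x = +0.001889
Back-substitute: b = ∂h/∂y = -0.0010000.
Flow direction (−∇h) has components (-0.001889 E, +0.0010000 N).
Azimuth = atan2(E, N) = atan2(-0.001889, +0.0010000) = 297.9° ≈ 298°.

298°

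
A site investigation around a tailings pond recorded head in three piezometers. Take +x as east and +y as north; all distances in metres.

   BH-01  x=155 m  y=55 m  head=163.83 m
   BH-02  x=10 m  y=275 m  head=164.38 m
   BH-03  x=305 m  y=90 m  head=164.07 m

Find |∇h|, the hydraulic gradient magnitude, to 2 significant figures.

0.0032

With h = a·x + b·y + c and BH-01 as origin, the differences give:
  (-145)·a + 220·b = +0.55
  150·a + 35·b = +0.24
Eliminate b (×35 and ×220, subtract): -38075·a = -33.550 → a = ∂h/∂x = +0.0008812
Back-substitute: b = ∂h/∂y = +0.003081.
|∇h| = √(0.0008812² + 0.003081²) = 0.003205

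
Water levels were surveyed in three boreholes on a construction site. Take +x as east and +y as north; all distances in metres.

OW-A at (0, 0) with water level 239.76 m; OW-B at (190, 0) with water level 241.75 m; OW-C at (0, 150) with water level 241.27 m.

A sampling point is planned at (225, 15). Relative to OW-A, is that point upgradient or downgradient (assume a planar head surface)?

∂h/∂x = (241.75 − 239.76) / (190 − 0) = +0.01047
∂h/∂y = (241.27 − 239.76) / (150 − 0) = +0.01007
Head at (225, 15) = 239.76 + (+0.01047)·(225) + (+0.01007)·(15) = 242.27 m.
That is higher than the 239.76 m at OW-A, so the point is upgradient.

upgradient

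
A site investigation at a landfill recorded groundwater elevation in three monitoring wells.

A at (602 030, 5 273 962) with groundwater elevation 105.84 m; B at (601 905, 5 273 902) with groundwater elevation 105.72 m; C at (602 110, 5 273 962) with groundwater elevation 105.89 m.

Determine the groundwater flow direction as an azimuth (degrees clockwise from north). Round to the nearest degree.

Taking A as reference: B−A = (-125, -60, -0.12); C−A = (80, 0, +0.05).
Solve a·Δx + b·Δy = Δh: det = (-125)·0 − 80·(-60) = 4800.
∂h/∂x = [(-0.12)·0 − (+0.05)·(-60)] / 4800 = +0.0006250
∂h/∂y = [(-125)·(+0.05) − 80·(-0.12)] / 4800 = +0.0006979
Flow direction (−∇h) has components (-0.0006250 E, -0.0006979 N).
Azimuth = atan2(E, N) = atan2(-0.0006250, -0.0006979) = 221.8° ≈ 222°.

222°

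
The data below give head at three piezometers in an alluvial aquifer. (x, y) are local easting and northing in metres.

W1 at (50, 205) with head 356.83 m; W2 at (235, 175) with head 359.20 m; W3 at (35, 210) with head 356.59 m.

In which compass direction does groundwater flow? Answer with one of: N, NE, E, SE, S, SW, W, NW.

With h = a·x + b·y + c and W1 as origin, the differences give:
  185·a + (-30)·b = +2.37
  (-15)·a + 5·b = -0.24
Eliminate b (×5 and ×(-30), subtract): 475·a = 4.650 → a = ∂h/∂x = +0.009789
Back-substitute: b = ∂h/∂y = -0.01863.
Flow = −∇h = (-0.009789 east, +0.01863 north), which points northwest.

NW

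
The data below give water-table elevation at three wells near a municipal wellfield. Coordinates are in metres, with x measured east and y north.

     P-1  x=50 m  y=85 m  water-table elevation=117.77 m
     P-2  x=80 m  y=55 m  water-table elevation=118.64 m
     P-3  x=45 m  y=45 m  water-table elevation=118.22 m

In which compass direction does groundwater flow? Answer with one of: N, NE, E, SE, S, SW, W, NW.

Taking P-1 as reference: P-2−P-1 = (30, -30, +0.87); P-3−P-1 = (-5, -40, +0.45).
Solve a·Δx + b·Δy = Δh: det = 30·(-40) − (-5)·(-30) = -1350.
∂h/∂x = [(+0.87)·(-40) − (+0.45)·(-30)] / -1350 = +0.01578
∂h/∂y = [30·(+0.45) − (-5)·(+0.87)] / -1350 = -0.01322
Flow = −∇h = (-0.01578 east, +0.01322 north), which points northwest.

NW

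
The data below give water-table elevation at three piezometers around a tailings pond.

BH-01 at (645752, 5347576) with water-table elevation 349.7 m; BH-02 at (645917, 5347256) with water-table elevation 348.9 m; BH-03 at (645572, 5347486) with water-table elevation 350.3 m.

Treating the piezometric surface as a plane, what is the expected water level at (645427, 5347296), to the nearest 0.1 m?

Differences from BH-01: to BH-02 (Δx, Δy, Δh) = (165, -320, -0.8); to BH-03 = (-180, -90, +0.6).
Determinant of the coordinate differences = 165·(-90) − (-180)·(-320) = -72450.
∂h/∂x = [(-0.8)·(-90) − (+0.6)·(-320)] / -72450 = -0.003644
∂h/∂y = [165·(+0.6) − (-180)·(-0.8)] / -72450 = +0.0006211
h(645427, 5347296) = 349.7 + (-0.003644)·(-325) + (+0.0006211)·(-280) = 349.7 +1.184 -0.174 = 350.710 m.

350.7 m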